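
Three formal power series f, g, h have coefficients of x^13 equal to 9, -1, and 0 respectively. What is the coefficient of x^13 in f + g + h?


Series addition is componentwise:
9 + -1 + 0
= 8

8


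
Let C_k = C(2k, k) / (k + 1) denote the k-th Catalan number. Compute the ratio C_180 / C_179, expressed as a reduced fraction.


Using C_k = (2k)! / (k! (k+1)!), the ratio C_{k+1}/C_k simplifies to
C_{k+1}/C_k = [(2k+2)! / ((k+1)! (k+2)!)] * [k! (k+1)! / (2k)!]
 = (2k+2)(2k+1) / ((k+1)(k+2)) = 2(2k+1) / (k+2).
For k = 179: 2(2*179 + 1) / (179 + 2) = 718/181 = 718/181.

718/181


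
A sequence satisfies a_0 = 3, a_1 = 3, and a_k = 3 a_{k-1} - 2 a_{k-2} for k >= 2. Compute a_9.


The characteristic equation is t^2 - 3 t + 2 = 0, with roots r_1 = 2 and r_2 = 1 (so c_1 = r_1 + r_2, c_2 = -r_1 r_2 as required).
One can use the closed form a_n = A r_1^n + B r_2^n, but direct iteration is more reliable:
a_0 = 3, a_1 = 3, a_2 = 3, a_3 = 3, a_4 = 3, a_5 = 3, a_6 = 3, a_7 = 3, a_8 = 3, a_9 = 3.
So a_9 = 3.

3


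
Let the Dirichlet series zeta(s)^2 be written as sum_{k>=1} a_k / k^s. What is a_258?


The Dirichlet convolution of the constant function 1 with itself gives (1 * 1)(k) = sum_{d | k} 1 = d(k), the number of positive divisors of k.
Since zeta(s) = sum_{k>=1} 1/k^s, we have zeta(s)^2 = sum_{k>=1} d(k)/k^s, so a_k = d(k).
For k = 258: the divisors are 1, 2, 3, 6, 43, 86, 129, 258.
Count = 8.

8


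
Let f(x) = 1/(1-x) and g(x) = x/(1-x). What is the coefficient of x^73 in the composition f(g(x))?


First simplify the composition: f(g(x)) = 1/(1 - x/(1-x)) = (1-x)/((1-x) - x) = (1-x)/(1-2x).
Now extract the coefficient. Write (1-x)/(1-2x) = 1/(1-2x) - x/(1-2x).
The coefficient of x^n in 1/(1-2x) is 2^n, and in x/(1-2x) is 2^(n-1) (for n >= 1).
So the coefficient of x^73 is 2^73 - 2^72 = 9444732965739290427392 - 4722366482869645213696 = 4722366482869645213696.

4722366482869645213696


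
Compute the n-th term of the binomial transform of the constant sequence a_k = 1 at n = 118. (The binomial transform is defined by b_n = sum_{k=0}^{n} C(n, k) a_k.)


With a_k = 1 for all k, b_n = sum_{k=0}^{n} C(n, k) = 2^n by the binomial theorem.
For n = 118: 2^118 = 332306998946228968225951765070086144.

332306998946228968225951765070086144


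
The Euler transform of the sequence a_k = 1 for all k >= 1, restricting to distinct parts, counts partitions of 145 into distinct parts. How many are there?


Partitions of 145 into distinct parts can be computed via generating function.
Product (1+x)(1+x^2)(1+x^3)...
The coefficient of x^145 = 13699699

13699699


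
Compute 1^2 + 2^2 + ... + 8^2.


This power sum has a closed form given by Faulhaber's formula
sum_{k=1}^{m} k^p = (1 / (p + 1)) * sum_{j=0}^{p} C(p + 1, j) B_j m^(p + 1 - j),
but for small m direct computation is fastest:
1 + 4 + 9 + 16 + 25 + 36 + 49 + 64 = 204.

204


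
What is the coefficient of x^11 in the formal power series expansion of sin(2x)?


The Maclaurin series is sin(t) = sum_{k>=0} (-1)^k t^(2k+1) / (2k+1)!, so substituting t = 2x, only odd powers of x are nonzero, with coefficient of x^(2k+1) equal to (-1)^k 2^(2k+1) / (2k+1)!.
Write 11 = 2*5 + 1, giving the coefficient (-1)^5 * 2^11 / 11! = -2048/39916800 = -8/155925.

-8/155925


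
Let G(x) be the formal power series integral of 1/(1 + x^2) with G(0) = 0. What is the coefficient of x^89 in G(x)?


1/(1 + x^2) = sum_{j>=0} (-1)^j x^(2j). Integrating termwise with G(0) = 0:
G(x) = sum_{j>=0} (-1)^j x^(2j+1) / (2j+1) = arctan(x).
Only odd powers are nonzero. For x^89 write 89 = 2*44 + 1, giving
(-1)^44 / 89 = 1/89 = 1/89.

1/89


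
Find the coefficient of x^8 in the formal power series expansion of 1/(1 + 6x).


Write 1/(1 + c x) = 1/(1 - (-c) x) and apply the geometric-series identity
1/(1 - y) = sum_{k>=0} y^k to get 1/(1 + c x) = sum_{k>=0} (-c)^k x^k.
So the coefficient of x^k is (-c)^k = (-1)^k * c^k.
Here c = 6 and k = 8:
(-6)^8 = 1 * 1679616 = 1679616

1679616


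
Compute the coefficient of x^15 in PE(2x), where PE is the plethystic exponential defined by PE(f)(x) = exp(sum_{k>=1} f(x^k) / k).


With f(x) = 2x, the exponent is sum_{k>=1} 2 x^k / k = 2 * (-ln(1 - x)). Exponentiating:
PE(2x) = exp(-2 ln(1 - x)) = 1/(1 - x)^2.
By the negative binomial expansion, [x^n] 1/(1 - x)^2 = C(n + 1, 1).
For n = 15: C(16, 1) = 16.

16


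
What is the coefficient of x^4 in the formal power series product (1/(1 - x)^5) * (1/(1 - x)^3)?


Combine the factors: (1/(1 - x)^5) * (1/(1 - x)^3) = 1/(1 - x)^8.
Then use 1/(1 - x)^r = sum_{k>=0} C(k + r - 1, r - 1) x^k with r = 8 and k = 4:
C(11, 7) = 330.

330


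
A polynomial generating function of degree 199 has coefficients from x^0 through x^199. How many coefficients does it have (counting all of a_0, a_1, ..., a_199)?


A polynomial of degree 199 takes the form a_0 + a_1 x + ... + a_199 x^199.
The number of coefficients is 199 + 1 = 200.

200


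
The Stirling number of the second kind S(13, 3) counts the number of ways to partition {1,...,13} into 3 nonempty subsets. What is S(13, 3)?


Using the explicit formula S(n,k) = (1/k!) sum_{j=0}^{k} (-1)^(k-j) C(k,j) j^n:
S(13, 3) = 261625
Equivalently, S(n,k) is n! times the coefficient of x^n in the EGF (e^x - 1)^k / k!.

261625


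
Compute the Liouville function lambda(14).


The Liouville function is lambda(k) = (-1)^Omega(k), where Omega(k) counts the prime factors of k with multiplicity.
Factoring: 14 = 2 * 7, so Omega(14) = 2.
lambda(14) = (-1)^2 = 1.

1


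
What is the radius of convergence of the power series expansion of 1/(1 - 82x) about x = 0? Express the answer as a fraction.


Expanding 1/(1 - 82x) = sum_{k>=0} 82^k x^k, the series converges when |82x| < 1, i.e., |x| < 1/82.
So the radius of convergence is 1/82 = 1/82.

1/82


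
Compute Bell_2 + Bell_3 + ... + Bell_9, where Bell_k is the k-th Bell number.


Recall Bell_k counts set partitions of a k-set (with Bell_0 = 1 by convention).
Bell_2 through Bell_9: 2, 5, 15, 52, 203, 877, 4140, 21147
Sum = 2 + 5 + 15 + 52 + 203 + 877 + 4140 + 21147 = 26441.

26441


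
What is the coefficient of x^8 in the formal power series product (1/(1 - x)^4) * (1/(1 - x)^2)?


Combine the factors: (1/(1 - x)^4) * (1/(1 - x)^2) = 1/(1 - x)^6.
Then use 1/(1 - x)^r = sum_{k>=0} C(k + r - 1, r - 1) x^k with r = 6 and k = 8:
C(13, 5) = 1287.

1287


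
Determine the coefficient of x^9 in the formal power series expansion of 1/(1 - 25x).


The geometric series identity gives 1/(1 - c x) = sum_{k>=0} c^k x^k, so the coefficient of x^k is c^k.
Here c = 25 and k = 9.
Computing: 25^9 = 3814697265625

3814697265625


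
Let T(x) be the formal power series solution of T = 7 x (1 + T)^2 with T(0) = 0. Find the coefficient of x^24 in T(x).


Apply the Lagrange inversion formula: if T = 7 x * phi(T) with phi(t) = (1 + t)^2, then [x^n] T = 7^n * (1/n) [t^(n-1)] phi(t)^n = 7^n * (1/n) [t^(n-1)] (1 + t)^(2n) = 7^n * (1/n) C(2n, n-1).
Using the identity C(2n, n-1) = C(2n, n) * n / (n+1), the unscaled factor equals C(2n, n) / (n+1) = C_n, the n-th Catalan number.
For n = 24: C_24 = C(48, 24) / 25 = 32247603683100/25 = 1289904147324.
With the 7^24 = 191581231380566414401 factor, the coefficient is 191581231380566414401 * 1289904147324 = 247121424907231472112073939212924.

247121424907231472112073939212924


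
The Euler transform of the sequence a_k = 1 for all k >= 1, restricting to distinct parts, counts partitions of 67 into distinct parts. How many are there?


Partitions of 67 into distinct parts can be computed via generating function.
Product (1+x)(1+x^2)(1+x^3)...
The coefficient of x^67 = 22250

22250


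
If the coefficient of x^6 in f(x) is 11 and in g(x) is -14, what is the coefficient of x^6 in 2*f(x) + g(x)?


Scalar multiplication scales coefficients: 2 * 11 = 22.
Then add the g coefficient: 22 + -14
= 8

8


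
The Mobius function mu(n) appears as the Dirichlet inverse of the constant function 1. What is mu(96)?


96 has a squared prime factor, so mu(96) = 0.
Factorization reveals a repeated prime.

0


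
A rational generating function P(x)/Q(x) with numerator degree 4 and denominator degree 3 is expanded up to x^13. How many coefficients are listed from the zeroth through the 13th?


Expanding up to x^13 gives the coefficients for x^0, x^1, ..., x^13.
That is 13 + 1 = 14 coefficients in total.

14


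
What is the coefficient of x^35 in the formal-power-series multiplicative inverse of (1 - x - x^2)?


Let the inverse be f(x) = sum_{k>=0} a_k x^k. From f(x) * (1 - x - x^2) = 1 and matching coefficients:
 x^0: a_0 = 1.
 x^1: a_1 - a_0 = 0, so a_1 = 1.
 x^k (k >= 2): a_k - a_{k-1} - a_{k-2} = 0, i.e. a_k = a_{k-1} + a_{k-2}.
This is the Fibonacci-type recurrence shifted so that a_0 = a_1 = 1.
Iterating: a_0=1, a_1=1, a_2=2, a_3=3, a_4=5, a_5=8, a_6=13, a_7=21, a_8=34, a_9=55, ...
a_35 = 14930352.

14930352


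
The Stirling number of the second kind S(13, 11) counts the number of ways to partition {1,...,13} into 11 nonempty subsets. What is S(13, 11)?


Using the explicit formula S(n,k) = (1/k!) sum_{j=0}^{k} (-1)^(k-j) C(k,j) j^n:
S(13, 11) = 2431
Equivalently, S(n,k) is n! times the coefficient of x^n in the EGF (e^x - 1)^k / k!.

2431


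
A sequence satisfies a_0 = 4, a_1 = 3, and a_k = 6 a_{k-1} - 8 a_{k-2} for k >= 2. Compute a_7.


The characteristic equation is t^2 - 6 t + 8 = 0, with roots r_1 = 4 and r_2 = 2 (so c_1 = r_1 + r_2, c_2 = -r_1 r_2 as required).
One can use the closed form a_n = A r_1^n + B r_2^n, but direct iteration is more reliable:
a_0 = 4, a_1 = 3, a_2 = -14, a_3 = -108, a_4 = -536, a_5 = -2352, a_6 = -9824, a_7 = -40128.
So a_7 = -40128.

-40128


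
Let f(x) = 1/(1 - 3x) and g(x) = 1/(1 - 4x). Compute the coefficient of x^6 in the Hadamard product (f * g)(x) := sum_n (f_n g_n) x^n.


f has coefficients f_k = 3^k and g has coefficients g_k = 4^k, so the Hadamard product has coefficient (f*g)_k = 3^k * 4^k = 12^k.
For k = 6: 12^6 = 2985984.

2985984


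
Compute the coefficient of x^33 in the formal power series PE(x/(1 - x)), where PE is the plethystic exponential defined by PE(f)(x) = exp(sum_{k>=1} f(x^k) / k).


For f(x) = x/(1 - x) we have
sum_{k>=1} f(x^k) / k = sum_{k>=1} (1/k) * x^k / (1 - x^k) = sum_{k, m >= 1} x^(k m) / k,
which after exponentiating simplifies to
PE(x/(1 - x)) = prod_{k>=1} 1 / (1 - x^k).
This is the generating function for the partition function p(n), so the coefficient of x^33 is p(33).
Computing p(33) by dynamic programming over parts 1, 2, ..., 33: p(33) = 10143.

10143


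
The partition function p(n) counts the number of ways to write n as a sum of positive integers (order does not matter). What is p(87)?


Using the generating function prod_{k>=1} 1/(1-x^k), we compute p(87).
By dynamic programming over parts 1 through 87:
p(87) = 38887673

38887673


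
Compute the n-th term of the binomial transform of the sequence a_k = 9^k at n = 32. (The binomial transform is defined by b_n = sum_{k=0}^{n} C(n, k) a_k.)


With a_k = 9^k, b_n = sum_{k=0}^{n} C(n, k) 9^k = (1 + 9)^n by the binomial theorem.
For n = 32: (1 + 9)^32 = 10^32 = 100000000000000000000000000000000.

100000000000000000000000000000000


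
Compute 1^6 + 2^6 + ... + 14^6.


This power sum has a closed form given by Faulhaber's formula
sum_{k=1}^{m} k^p = (1 / (p + 1)) * sum_{j=0}^{p} C(p + 1, j) B_j m^(p + 1 - j),
but for small m direct computation is fastest:
1 + 64 + 729 + 4096 + 15625 + 46656 + 117649 + 262144 + 531441 + 1000000 + 1771561 + 2985984 + 4826809 + 7529536 = 19092295.

19092295


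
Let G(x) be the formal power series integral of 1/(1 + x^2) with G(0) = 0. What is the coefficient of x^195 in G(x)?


1/(1 + x^2) = sum_{j>=0} (-1)^j x^(2j). Integrating termwise with G(0) = 0:
G(x) = sum_{j>=0} (-1)^j x^(2j+1) / (2j+1) = arctan(x).
Only odd powers are nonzero. For x^195 write 195 = 2*97 + 1, giving
(-1)^97 / 195 = -1/195 = -1/195.

-1/195


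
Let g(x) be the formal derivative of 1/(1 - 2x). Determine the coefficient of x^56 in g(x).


Differentiate termwise: d/dx sum_{k>=0} 2^k x^k = sum_{k>=1} k 2^k x^(k-1) = sum_{j>=0} (j+1) 2^(j+1) x^j.
Equivalently, d/dx [1/(1 - 2x)] = 2/(1 - 2x)^2.
For j = 56: 57 * 2^57 = 57 * 144115188075855872 = 8214565720323784704.

8214565720323784704


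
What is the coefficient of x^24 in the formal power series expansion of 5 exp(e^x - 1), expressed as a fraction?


exp(e^x - 1) is the exponential generating function for the Bell numbers Bell_k: exp(e^x - 1) = sum_{k>=0} Bell_k x^k / k!.
So the coefficient of x^24 in 5 exp(e^x - 1) is 5 Bell_24 / 24!.
Computing: Bell_24 = 445958869294805289 and 24! = 620448401733239439360000, giving
5 * 445958869294805289/620448401733239439360000 = 148652956431601763/41363226782215962624000.

148652956431601763/41363226782215962624000


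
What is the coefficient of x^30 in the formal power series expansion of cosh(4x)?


The Maclaurin series is cosh(t) = sum_{m>=0} t^(2m) / (2m)!, so substituting t = 4x, only even powers of x are nonzero, with coefficient of x^(2m) equal to 4^(2m) / (2m)!.
For x^30 the coefficient is 4^30/30! = 1152921504606846976/265252859812191058636308480000000 = 17179869184/3952575621190533915703125.

17179869184/3952575621190533915703125


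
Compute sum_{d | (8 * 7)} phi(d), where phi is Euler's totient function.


First, 8 * 7 = 56. One classical identity is sum_{d | n} phi(d) = n (each k in [1, n] has a unique gcd with n, and among the k's with gcd(k, n) = n/d there are phi(d) of them). So the sum equals 56. We also verify directly:
Divisors of 56: 1, 2, 4, 7, 8, 14, 28, 56.
phi values: 1, 1, 2, 6, 4, 6, 12, 24.
Sum = 56.

56


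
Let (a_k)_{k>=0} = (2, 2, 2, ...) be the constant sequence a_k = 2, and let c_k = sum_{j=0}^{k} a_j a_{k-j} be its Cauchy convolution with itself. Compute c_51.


Since a_j = 2 for all j >= 0, the convolution sum becomes
c_k = sum_{j=0}^{k} 2 * 2 = 4 * (k + 1).
Equivalently, the generating function of (a_k) is 2/(1 - x) and its square is 4/(1 - x)^2 = sum_{k>=0} 4(k + 1) x^k.
For k = 51: 4 * 52 = 208.

208


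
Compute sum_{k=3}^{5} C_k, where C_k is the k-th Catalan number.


C_3 through C_5: 5, 14, 42
Sum = 5 + 14 + 42
= 61

61


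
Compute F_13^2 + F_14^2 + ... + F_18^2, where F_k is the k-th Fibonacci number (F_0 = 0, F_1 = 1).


There is a standard identity sum_{k=0}^{N} F_k^2 = F_N * F_{N+1} (proved inductively from the telescoping relation F_k^2 = F_k F_{k+1} - F_{k-1} F_k). Then
sum_{k=13}^{18} F_k^2 = F_18 F_19 - F_12 F_13.
Computing: F_18 = 2584, F_19 = 4181, F_12 = 144, F_13 = 233.
Sum = 2584 * 4181 - 144 * 233 = 10770152.

10770152


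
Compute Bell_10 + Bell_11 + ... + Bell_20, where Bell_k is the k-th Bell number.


Recall Bell_k counts set partitions of a k-set (with Bell_0 = 1 by convention).
Bell_10 through Bell_20: 115975, 678570, 4213597, 27644437, 190899322, 1382958545, 10480142147, 82864869804, 682076806159, 5832742205057, 51724158235372
Sum = 115975 + 678570 + 4213597 + 27644437 + 190899322 + 1382958545 + 10480142147 + 82864869804 + 682076806159 + 5832742205057 + 51724158235372 = 58333928768985.

58333928768985


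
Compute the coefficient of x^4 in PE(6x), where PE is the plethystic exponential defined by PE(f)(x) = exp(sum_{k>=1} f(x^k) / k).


With f(x) = 6x, the exponent is sum_{k>=1} 6 x^k / k = 6 * (-ln(1 - x)). Exponentiating:
PE(6x) = exp(-6 ln(1 - x)) = 1/(1 - x)^6.
By the negative binomial expansion, [x^n] 1/(1 - x)^6 = C(n + 5, 5).
For n = 4: C(9, 5) = 126.

126


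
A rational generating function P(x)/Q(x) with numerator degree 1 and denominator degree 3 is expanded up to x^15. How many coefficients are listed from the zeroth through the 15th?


Expanding up to x^15 gives the coefficients for x^0, x^1, ..., x^15.
That is 15 + 1 = 16 coefficients in total.

16


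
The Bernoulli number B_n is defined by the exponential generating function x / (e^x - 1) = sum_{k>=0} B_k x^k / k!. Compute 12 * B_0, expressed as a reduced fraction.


Bernoulli numbers can also be computed recursively via B_0 = 1 and sum_{j=0}^{m} C(m+1, j) B_j = 0 for m >= 1. Odd-index Bernoulli numbers vanish for k >= 3.
Computing B_0 = 1, so 12 * B_0 = 12 * 1 = 12.

12


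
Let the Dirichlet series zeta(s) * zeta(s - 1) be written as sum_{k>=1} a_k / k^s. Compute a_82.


Convolution gives a_k = sum_{d | k} d * 1 = sum_{d | k} d = sigma(k), the sum of positive divisors of k.
For k = 82, the divisors are 1, 2, 41, 82, so
sigma(82) = 1 + 2 + 41 + 82 = 126.

126


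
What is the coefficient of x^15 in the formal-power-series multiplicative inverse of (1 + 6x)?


The inverse is 1/(1 + 6x). Apply the geometric identity 1/(1 - y) = sum_{k>=0} y^k with y = -6x:
1/(1 + 6x) = sum_{k>=0} (-6)^k x^k.
So the coefficient of x^15 is (-6)^15 = -470184984576.

-470184984576


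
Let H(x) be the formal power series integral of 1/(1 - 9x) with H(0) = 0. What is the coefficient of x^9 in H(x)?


1/(1 - 9x) = sum_{k>=0} 9^k x^k. Integrating termwise with H(0) = 0:
H(x) = sum_{k>=0} 9^k x^(k+1) / (k+1) = sum_{m>=1} 9^(m-1) x^m / m.
For m = 9: 9^8/9 = 43046721/9 = 4782969.

4782969


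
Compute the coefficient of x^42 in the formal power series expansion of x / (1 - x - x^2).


Let f(x) = sum_{k>=0} a_k x^k. Multiplying f(x) * (1 - x - x^2) = x and matching coefficients gives a_0 = 0, a_1 = 1, and a_k = a_{k-1} + a_{k-2} for k >= 2. These are the Fibonacci numbers F_k.
Iterating from F_0 = 0, F_1 = 1:
F_0=0, F_1=1, F_2=1, F_3=2, F_4=3, F_5=5, F_6=8, F_7=13, F_8=21, F_9=34, ...
F_42 = 267914296.

267914296


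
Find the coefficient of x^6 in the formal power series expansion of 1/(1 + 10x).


Write 1/(1 + c x) = 1/(1 - (-c) x) and apply the geometric-series identity
1/(1 - y) = sum_{k>=0} y^k to get 1/(1 + c x) = sum_{k>=0} (-c)^k x^k.
So the coefficient of x^k is (-c)^k = (-1)^k * c^k.
Here c = 10 and k = 6:
(-10)^6 = 1 * 1000000 = 1000000

1000000


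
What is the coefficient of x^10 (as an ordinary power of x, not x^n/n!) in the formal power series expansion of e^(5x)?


The exponential series is e^y = sum_{k>=0} y^k / k!. Substituting y = 5x gives
e^(5x) = sum_{k>=0} 5^k x^k / k!.
So the coefficient of x^n is a^n/n! with a = 5, n = 10:
5^10 / 10! = 9765625/3628800 = 390625/145152

390625/145152


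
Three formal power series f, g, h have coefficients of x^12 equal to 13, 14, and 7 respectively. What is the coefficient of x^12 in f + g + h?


Series addition is componentwise:
13 + 14 + 7
= 34

34


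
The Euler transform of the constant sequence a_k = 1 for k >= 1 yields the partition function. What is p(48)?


The Euler transform converts the sequence a_k = 1 into the number of integer partitions.
Using the recurrence or dynamic programming:
p(48) = 147273

147273


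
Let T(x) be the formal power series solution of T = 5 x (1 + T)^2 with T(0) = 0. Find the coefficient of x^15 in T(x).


Apply the Lagrange inversion formula: if T = 5 x * phi(T) with phi(t) = (1 + t)^2, then [x^n] T = 5^n * (1/n) [t^(n-1)] phi(t)^n = 5^n * (1/n) [t^(n-1)] (1 + t)^(2n) = 5^n * (1/n) C(2n, n-1).
Using the identity C(2n, n-1) = C(2n, n) * n / (n+1), the unscaled factor equals C(2n, n) / (n+1) = C_n, the n-th Catalan number.
For n = 15: C_15 = C(30, 15) / 16 = 155117520/16 = 9694845.
With the 5^15 = 30517578125 factor, the coefficient is 30517578125 * 9694845 = 295863189697265625.

295863189697265625


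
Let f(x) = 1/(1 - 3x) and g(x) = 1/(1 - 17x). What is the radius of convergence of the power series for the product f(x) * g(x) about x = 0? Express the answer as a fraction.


The radius of 1/(1 - 3x) is 1/3 (nearest singularity at x = 1/3), and the radius of 1/(1 - 17x) is 1/17.
The product f(x)*g(x) = 1/((1 - 3x)(1 - 17x)) has singularities at both 1/3 and 1/17, so its radius of convergence is the distance to the nearest one:
min(1/3, 1/17) = 1/17.

1/17


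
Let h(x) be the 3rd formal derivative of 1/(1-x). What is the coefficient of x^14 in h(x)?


Differentiating 3 times: d^3/dx^3 [1/(1-x)] = 3!/(1-x)^4.
The expansion 1/(1-x)^4 = sum_{k>=0} C(k+3, 3) x^k, so the coefficient of x^n in 3!/(1-x)^4 is 3! * C(n+3, 3).
For n = 14: 6 * C(17, 3) = 6 * 680 = 4080

4080


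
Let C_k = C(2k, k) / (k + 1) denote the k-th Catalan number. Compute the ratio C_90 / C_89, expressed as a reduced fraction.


Using C_k = (2k)! / (k! (k+1)!), the ratio C_{k+1}/C_k simplifies to
C_{k+1}/C_k = [(2k+2)! / ((k+1)! (k+2)!)] * [k! (k+1)! / (2k)!]
 = (2k+2)(2k+1) / ((k+1)(k+2)) = 2(2k+1) / (k+2).
For k = 89: 2(2*89 + 1) / (89 + 2) = 358/91 = 358/91.

358/91


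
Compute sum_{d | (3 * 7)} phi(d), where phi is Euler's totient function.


First, 3 * 7 = 21. One classical identity is sum_{d | n} phi(d) = n (each k in [1, n] has a unique gcd with n, and among the k's with gcd(k, n) = n/d there are phi(d) of them). So the sum equals 21. We also verify directly:
Divisors of 21: 1, 3, 7, 21.
phi values: 1, 2, 6, 12.
Sum = 21.

21


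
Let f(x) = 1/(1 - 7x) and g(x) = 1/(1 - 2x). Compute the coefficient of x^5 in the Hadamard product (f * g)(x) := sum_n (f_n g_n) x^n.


f has coefficients f_k = 7^k and g has coefficients g_k = 2^k, so the Hadamard product has coefficient (f*g)_k = 7^k * 2^k = 14^k.
For k = 5: 14^5 = 537824.

537824


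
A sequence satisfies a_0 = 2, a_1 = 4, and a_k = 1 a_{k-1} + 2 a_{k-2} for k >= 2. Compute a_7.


The characteristic equation is t^2 - 1 t - 2 = 0, with roots r_1 = 2 and r_2 = -1 (so c_1 = r_1 + r_2, c_2 = -r_1 r_2 as required).
One can use the closed form a_n = A r_1^n + B r_2^n, but direct iteration is more reliable:
a_0 = 2, a_1 = 4, a_2 = 8, a_3 = 16, a_4 = 32, a_5 = 64, a_6 = 128, a_7 = 256.
So a_7 = 256.

256


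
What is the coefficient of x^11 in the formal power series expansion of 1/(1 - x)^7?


The expansion 1/(1 - x)^r = sum_{k>=0} C(k + r - 1, r - 1) x^k follows from the multiset / negative-binomial theorem (or from repeated differentiation of the geometric series).
For r = 7 and k = 11:
C(17, 6) = 355687428096000 / (720 * 39916800) = 12376.

12376


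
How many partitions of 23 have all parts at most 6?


Using the generating function (1-x)^(-1)(1-x^2)^(-1)...(1-x^6)^(-1),
the coefficient of x^23 counts these restricted partitions.
Result = 454

454


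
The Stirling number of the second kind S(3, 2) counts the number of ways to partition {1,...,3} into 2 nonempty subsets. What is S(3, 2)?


Using the explicit formula S(n,k) = (1/k!) sum_{j=0}^{k} (-1)^(k-j) C(k,j) j^n:
S(3, 2) = 3
Equivalently, S(n,k) is n! times the coefficient of x^n in the EGF (e^x - 1)^k / k!.

3


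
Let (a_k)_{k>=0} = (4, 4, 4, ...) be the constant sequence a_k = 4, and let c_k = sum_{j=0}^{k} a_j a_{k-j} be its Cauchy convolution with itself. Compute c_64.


Since a_j = 4 for all j >= 0, the convolution sum becomes
c_k = sum_{j=0}^{k} 4 * 4 = 16 * (k + 1).
Equivalently, the generating function of (a_k) is 4/(1 - x) and its square is 16/(1 - x)^2 = sum_{k>=0} 16(k + 1) x^k.
For k = 64: 16 * 65 = 1040.

1040


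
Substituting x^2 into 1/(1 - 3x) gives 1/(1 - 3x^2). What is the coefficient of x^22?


The coefficient of x^(2m) in 1/(1 - 3x^2) is 3^m.
With n = 22 = 2*11, the coefficient is 3^11 = 177147.

177147


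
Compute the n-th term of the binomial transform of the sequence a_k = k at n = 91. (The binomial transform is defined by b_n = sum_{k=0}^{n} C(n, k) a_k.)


With a_k = k, b_n = sum_{k=0}^{n} C(n, k) k. Using k * C(n, k) = n * C(n-1, k-1) gives b_n = n * sum_{k>=1} C(n-1, k-1) = n * 2^(n-1).
For n = 91: 91 * 2^90 = 91 * 1237940039285380274899124224 = 112652543574969605015820304384.

112652543574969605015820304384


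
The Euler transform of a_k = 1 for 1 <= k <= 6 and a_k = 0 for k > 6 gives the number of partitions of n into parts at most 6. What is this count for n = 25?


Partitions of 25 into parts at most 6:
Using generating function (1-x)^(-1)(1-x^2)^(-1)...(1-x^6)^(-1),
the coefficient of x^25 = 612

612


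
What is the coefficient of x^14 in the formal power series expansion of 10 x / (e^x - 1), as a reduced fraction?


The exponential generating function for Bernoulli numbers is
x / (e^x - 1) = sum_{k>=0} B_k x^k / k!.
So the coefficient of x^14 in 10 x / (e^x - 1) is 10 B_14 / 14!.
Computing: B_14 = 7/6, 14! = 87178291200, giving
10 * 7/6 / 87178291200 = 1/7472424960.

1/7472424960


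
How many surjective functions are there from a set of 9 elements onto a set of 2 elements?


By inclusion-exclusion on which target elements are missed, the number of surjections from an n-set onto a k-set is
surj(n, k) = sum_{j=0}^{k} (-1)^j C(k, j) (k - j)^n.
Equivalently surj(n, k) = k! * S(n, k), where S(n, k) is the Stirling number of the second kind.
For n = 9, k = 2:
S(9, 2) = 255, so
surj = 2! * 255 = 2 * 255 = 510.

510


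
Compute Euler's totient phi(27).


phi(n) counts integers in [1, n] coprime to n. Using the multiplicative formula phi(n) = n * prod_{p | n} (1 - 1/p):
27 = 3^3, so
phi(27) = 27 * (1 - 1/3) = 18.

18


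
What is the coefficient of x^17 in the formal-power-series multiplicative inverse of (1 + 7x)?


The inverse is 1/(1 + 7x). Apply the geometric identity 1/(1 - y) = sum_{k>=0} y^k with y = -7x:
1/(1 + 7x) = sum_{k>=0} (-7)^k x^k.
So the coefficient of x^17 is (-7)^17 = -232630513987207.

-232630513987207


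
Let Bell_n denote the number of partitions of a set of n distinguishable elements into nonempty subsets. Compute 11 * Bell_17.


Bell_17 can be computed from the Bell triangle or from Dobinski's identity Bell_n = (1/e) * sum_{k>=0} k^n / k!.
Computing Bell_17 = 82864869804.
Then 11 * 82864869804 = 911513567844.

911513567844


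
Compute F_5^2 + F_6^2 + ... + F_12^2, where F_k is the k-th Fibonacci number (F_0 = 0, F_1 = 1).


There is a standard identity sum_{k=0}^{N} F_k^2 = F_N * F_{N+1} (proved inductively from the telescoping relation F_k^2 = F_k F_{k+1} - F_{k-1} F_k). Then
sum_{k=5}^{12} F_k^2 = F_12 F_13 - F_4 F_5.
Computing: F_12 = 144, F_13 = 233, F_4 = 3, F_5 = 5.
Sum = 144 * 233 - 3 * 5 = 33537.

33537


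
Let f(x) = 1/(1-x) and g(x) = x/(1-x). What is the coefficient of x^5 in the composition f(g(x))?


First simplify the composition: f(g(x)) = 1/(1 - x/(1-x)) = (1-x)/((1-x) - x) = (1-x)/(1-2x).
Now extract the coefficient. Write (1-x)/(1-2x) = 1/(1-2x) - x/(1-2x).
The coefficient of x^n in 1/(1-2x) is 2^n, and in x/(1-2x) is 2^(n-1) (for n >= 1).
So the coefficient of x^5 is 2^5 - 2^4 = 32 - 16 = 16.

16


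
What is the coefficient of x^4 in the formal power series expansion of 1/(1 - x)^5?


The expansion 1/(1 - x)^r = sum_{k>=0} C(k + r - 1, r - 1) x^k follows from the multiset / negative-binomial theorem (or from repeated differentiation of the geometric series).
For r = 5 and k = 4:
C(8, 4) = 40320 / (24 * 24) = 70.

70


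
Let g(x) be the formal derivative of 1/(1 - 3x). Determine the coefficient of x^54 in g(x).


Differentiate termwise: d/dx sum_{k>=0} 3^k x^k = sum_{k>=1} k 3^k x^(k-1) = sum_{j>=0} (j+1) 3^(j+1) x^j.
Equivalently, d/dx [1/(1 - 3x)] = 3/(1 - 3x)^2.
For j = 54: 55 * 3^55 = 55 * 174449211009120179071170507 = 9594706605501609848914377885.

9594706605501609848914377885


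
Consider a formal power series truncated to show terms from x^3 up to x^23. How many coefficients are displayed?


From x^3 to x^23 inclusive, the count is 23 - 3 + 1 = 21.

21


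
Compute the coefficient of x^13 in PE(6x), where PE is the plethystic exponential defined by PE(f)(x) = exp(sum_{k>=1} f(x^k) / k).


With f(x) = 6x, the exponent is sum_{k>=1} 6 x^k / k = 6 * (-ln(1 - x)). Exponentiating:
PE(6x) = exp(-6 ln(1 - x)) = 1/(1 - x)^6.
By the negative binomial expansion, [x^n] 1/(1 - x)^6 = C(n + 5, 5).
For n = 13: C(18, 5) = 8568.

8568


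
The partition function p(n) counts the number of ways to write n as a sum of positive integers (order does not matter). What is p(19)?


Using the generating function prod_{k>=1} 1/(1-x^k), we compute p(19).
By dynamic programming over parts 1 through 19:
p(19) = 490

490


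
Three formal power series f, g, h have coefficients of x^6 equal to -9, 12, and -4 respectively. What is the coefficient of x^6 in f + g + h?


Series addition is componentwise:
-9 + 12 + -4
= -1

-1


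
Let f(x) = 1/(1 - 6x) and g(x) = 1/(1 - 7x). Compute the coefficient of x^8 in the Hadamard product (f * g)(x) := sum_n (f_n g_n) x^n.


f has coefficients f_k = 6^k and g has coefficients g_k = 7^k, so the Hadamard product has coefficient (f*g)_k = 6^k * 7^k = 42^k.
For k = 8: 42^8 = 9682651996416.

9682651996416


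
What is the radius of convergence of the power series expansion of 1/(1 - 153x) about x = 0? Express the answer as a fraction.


Expanding 1/(1 - 153x) = sum_{k>=0} 153^k x^k, the series converges when |153x| < 1, i.e., |x| < 1/153.
So the radius of convergence is 1/153 = 1/153.

1/153


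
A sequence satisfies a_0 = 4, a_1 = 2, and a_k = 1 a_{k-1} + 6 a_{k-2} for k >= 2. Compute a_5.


The characteristic equation is t^2 - 1 t - 6 = 0, with roots r_1 = 3 and r_2 = -2 (so c_1 = r_1 + r_2, c_2 = -r_1 r_2 as required).
One can use the closed form a_n = A r_1^n + B r_2^n, but direct iteration is more reliable:
a_0 = 4, a_1 = 2, a_2 = 26, a_3 = 38, a_4 = 194, a_5 = 422.
So a_5 = 422.

422


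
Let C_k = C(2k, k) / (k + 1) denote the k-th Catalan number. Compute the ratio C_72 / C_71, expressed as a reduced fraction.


Using C_k = (2k)! / (k! (k+1)!), the ratio C_{k+1}/C_k simplifies to
C_{k+1}/C_k = [(2k+2)! / ((k+1)! (k+2)!)] * [k! (k+1)! / (2k)!]
 = (2k+2)(2k+1) / ((k+1)(k+2)) = 2(2k+1) / (k+2).
For k = 71: 2(2*71 + 1) / (71 + 2) = 286/73 = 286/73.

286/73


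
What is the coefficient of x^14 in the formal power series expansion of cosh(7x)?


The Maclaurin series is cosh(t) = sum_{m>=0} t^(2m) / (2m)!, so substituting t = 7x, only even powers of x are nonzero, with coefficient of x^(2m) equal to 7^(2m) / (2m)!.
For x^14 the coefficient is 7^14/14! = 678223072849/87178291200 = 13841287201/1779148800.

13841287201/1779148800


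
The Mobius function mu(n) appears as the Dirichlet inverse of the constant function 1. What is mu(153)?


153 has a squared prime factor, so mu(153) = 0.
Factorization reveals a repeated prime.

0


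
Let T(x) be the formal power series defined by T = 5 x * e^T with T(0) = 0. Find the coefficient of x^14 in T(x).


Apply the Lagrange inversion formula: if T = 5 x * phi(T) with phi(t) = e^t, then
[x^n] T = 5^n * (1/n) [t^(n-1)] phi(t)^n = 5^n * (1/n) [t^(n-1)] e^(n t) = 5^n * (1/n) * n^(n-1) / (n-1)! = 5^n * n^(n-1) / n!.
When c = 1 this is the Cayley count of rooted labeled trees on n vertices, divided by n!.
For n = 14: 5^14 * 14^13 / 14! = 6103515625 * 793714773254144/87178291200 = 1930983147460937500/34749.

1930983147460937500/34749


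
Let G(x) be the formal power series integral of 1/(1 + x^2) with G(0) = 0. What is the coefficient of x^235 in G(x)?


1/(1 + x^2) = sum_{j>=0} (-1)^j x^(2j). Integrating termwise with G(0) = 0:
G(x) = sum_{j>=0} (-1)^j x^(2j+1) / (2j+1) = arctan(x).
Only odd powers are nonzero. For x^235 write 235 = 2*117 + 1, giving
(-1)^117 / 235 = -1/235 = -1/235.

-1/235


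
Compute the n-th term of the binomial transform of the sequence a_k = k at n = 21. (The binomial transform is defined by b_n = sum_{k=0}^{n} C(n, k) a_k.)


With a_k = k, b_n = sum_{k=0}^{n} C(n, k) k. Using k * C(n, k) = n * C(n-1, k-1) gives b_n = n * sum_{k>=1} C(n-1, k-1) = n * 2^(n-1).
For n = 21: 21 * 2^20 = 21 * 1048576 = 22020096.

22020096


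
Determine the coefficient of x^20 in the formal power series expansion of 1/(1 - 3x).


The geometric series identity gives 1/(1 - c x) = sum_{k>=0} c^k x^k, so the coefficient of x^k is c^k.
Here c = 3 and k = 20.
Computing: 3^20 = 3486784401

3486784401


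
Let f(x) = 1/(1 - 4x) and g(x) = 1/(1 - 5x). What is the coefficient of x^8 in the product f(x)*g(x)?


The coefficient of x^n in f*g is the Cauchy product: sum_{k=0}^{n} a^k * b^(n-k).
With a=4, b=5, n=8:
sum_{k=0}^{8} 4^k * 5^(8-k)
= 1690981

1690981


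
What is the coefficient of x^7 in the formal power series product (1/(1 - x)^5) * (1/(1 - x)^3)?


Combine the factors: (1/(1 - x)^5) * (1/(1 - x)^3) = 1/(1 - x)^8.
Then use 1/(1 - x)^r = sum_{k>=0} C(k + r - 1, r - 1) x^k with r = 8 and k = 7:
C(14, 7) = 3432.

3432


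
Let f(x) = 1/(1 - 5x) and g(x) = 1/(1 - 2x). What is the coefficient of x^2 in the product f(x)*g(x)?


The coefficient of x^n in f*g is the Cauchy product: sum_{k=0}^{n} a^k * b^(n-k).
With a=5, b=2, n=2:
sum_{k=0}^{2} 5^k * 2^(2-k)
= 39

39


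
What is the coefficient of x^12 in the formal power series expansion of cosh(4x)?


The Maclaurin series is cosh(t) = sum_{m>=0} t^(2m) / (2m)!, so substituting t = 4x, only even powers of x are nonzero, with coefficient of x^(2m) equal to 4^(2m) / (2m)!.
For x^12 the coefficient is 4^12/12! = 16777216/479001600 = 16384/467775.

16384/467775


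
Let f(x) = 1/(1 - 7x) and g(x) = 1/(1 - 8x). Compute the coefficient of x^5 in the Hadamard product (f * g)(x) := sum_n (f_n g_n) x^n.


f has coefficients f_k = 7^k and g has coefficients g_k = 8^k, so the Hadamard product has coefficient (f*g)_k = 7^k * 8^k = 56^k.
For k = 5: 56^5 = 550731776.

550731776


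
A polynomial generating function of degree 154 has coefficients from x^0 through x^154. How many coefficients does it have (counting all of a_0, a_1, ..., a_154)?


A polynomial of degree 154 takes the form a_0 + a_1 x + ... + a_154 x^154.
The number of coefficients is 154 + 1 = 155.

155


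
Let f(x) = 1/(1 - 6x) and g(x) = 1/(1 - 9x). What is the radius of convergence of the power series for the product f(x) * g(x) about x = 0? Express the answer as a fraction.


The radius of 1/(1 - 6x) is 1/6 (nearest singularity at x = 1/6), and the radius of 1/(1 - 9x) is 1/9.
The product f(x)*g(x) = 1/((1 - 6x)(1 - 9x)) has singularities at both 1/6 and 1/9, so its radius of convergence is the distance to the nearest one:
min(1/6, 1/9) = 1/9.

1/9


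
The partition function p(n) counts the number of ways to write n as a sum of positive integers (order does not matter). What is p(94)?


Using the generating function prod_{k>=1} 1/(1-x^k), we compute p(94).
By dynamic programming over parts 1 through 94:
p(94) = 92669720

92669720


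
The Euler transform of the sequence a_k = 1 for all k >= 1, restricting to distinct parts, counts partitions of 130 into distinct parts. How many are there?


Partitions of 130 into distinct parts can be computed via generating function.
Product (1+x)(1+x^2)(1+x^3)...
The coefficient of x^130 = 4654670

4654670


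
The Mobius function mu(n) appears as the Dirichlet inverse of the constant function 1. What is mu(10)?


10 = 2 * 5 (all distinct primes).
mu(10) = (-1)^2 = 1

1


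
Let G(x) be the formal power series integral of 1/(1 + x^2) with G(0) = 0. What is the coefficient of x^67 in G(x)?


1/(1 + x^2) = sum_{j>=0} (-1)^j x^(2j). Integrating termwise with G(0) = 0:
G(x) = sum_{j>=0} (-1)^j x^(2j+1) / (2j+1) = arctan(x).
Only odd powers are nonzero. For x^67 write 67 = 2*33 + 1, giving
(-1)^33 / 67 = -1/67 = -1/67.

-1/67


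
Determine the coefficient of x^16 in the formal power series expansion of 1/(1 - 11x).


The geometric series identity gives 1/(1 - c x) = sum_{k>=0} c^k x^k, so the coefficient of x^k is c^k.
Here c = 11 and k = 16.
Computing: 11^16 = 45949729863572161

45949729863572161


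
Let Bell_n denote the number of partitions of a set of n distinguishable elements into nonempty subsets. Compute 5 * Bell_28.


Bell_28 can be computed from the Bell triangle or from Dobinski's identity Bell_n = (1/e) * sum_{k>=0} k^n / k!.
Computing Bell_28 = 6160539404599934652455.
Then 5 * 6160539404599934652455 = 30802697022999673262275.

30802697022999673262275


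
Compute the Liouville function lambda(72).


The Liouville function is lambda(k) = (-1)^Omega(k), where Omega(k) counts the prime factors of k with multiplicity.
Factoring: 72 = 2 * 2 * 2 * 3 * 3, so Omega(72) = 5.
lambda(72) = (-1)^5 = -1.

-1


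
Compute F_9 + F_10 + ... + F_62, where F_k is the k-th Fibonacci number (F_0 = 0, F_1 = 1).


Use the identity sum_{k=0}^{N} F_k = F_{N+2} - 1 (which follows from F_{k+2} - F_{k+1} = F_k). Then
sum_{k=9}^{62} F_k = (F_{64} - 1) - (F_{10} - 1) = F_{64} - F_{10}.
Computing: F_{64} = 10610209857723, F_{10} = 55, so
Sum = 10610209857723 - 55 = 10610209857668.

10610209857668


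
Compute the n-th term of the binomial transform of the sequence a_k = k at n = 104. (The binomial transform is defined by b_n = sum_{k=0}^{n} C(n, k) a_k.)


With a_k = k, b_n = sum_{k=0}^{n} C(n, k) k. Using k * C(n, k) = n * C(n-1, k-1) gives b_n = n * sum_{k>=1} C(n-1, k-1) = n * 2^(n-1).
For n = 104: 104 * 2^103 = 104 * 10141204801825835211973625643008 = 1054685299389886862045257066872832.

1054685299389886862045257066872832


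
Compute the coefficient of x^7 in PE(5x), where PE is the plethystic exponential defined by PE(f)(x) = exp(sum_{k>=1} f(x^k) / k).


With f(x) = 5x, the exponent is sum_{k>=1} 5 x^k / k = 5 * (-ln(1 - x)). Exponentiating:
PE(5x) = exp(-5 ln(1 - x)) = 1/(1 - x)^5.
By the negative binomial expansion, [x^n] 1/(1 - x)^5 = C(n + 4, 4).
For n = 7: C(11, 4) = 330.

330


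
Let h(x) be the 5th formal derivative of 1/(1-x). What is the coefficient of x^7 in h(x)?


Differentiating 5 times: d^5/dx^5 [1/(1-x)] = 5!/(1-x)^6.
The expansion 1/(1-x)^6 = sum_{k>=0} C(k+5, 5) x^k, so the coefficient of x^n in 5!/(1-x)^6 is 5! * C(n+5, 5).
For n = 7: 120 * C(12, 5) = 120 * 792 = 95040

95040


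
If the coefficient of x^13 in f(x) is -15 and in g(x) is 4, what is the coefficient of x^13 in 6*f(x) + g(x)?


Scalar multiplication scales coefficients: 6 * -15 = -90.
Then add the g coefficient: -90 + 4
= -86

-86


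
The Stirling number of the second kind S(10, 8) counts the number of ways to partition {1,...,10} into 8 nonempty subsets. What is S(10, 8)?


Using the explicit formula S(n,k) = (1/k!) sum_{j=0}^{k} (-1)^(k-j) C(k,j) j^n:
S(10, 8) = 750
Equivalently, S(n,k) is n! times the coefficient of x^n in the EGF (e^x - 1)^k / k!.

750


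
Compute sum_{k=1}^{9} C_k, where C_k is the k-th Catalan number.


C_1 through C_9: 1, 2, 5, 14, 42, 132, 429, 1430, 4862
Sum = 1 + 2 + 5 + 14 + 42 + 132 + 429 + 1430 + 4862
= 6917

6917


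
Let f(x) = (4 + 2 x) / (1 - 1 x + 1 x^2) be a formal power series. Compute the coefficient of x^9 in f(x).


Write f(x) = sum_{k>=0} a_k x^k. Multiplying both sides by 1 - 1 x + 1 x^2 gives
(1 - 1 x + 1 x^2) sum_{k>=0} a_k x^k = 4 + 2 x.
Matching coefficients:
 x^0: a_0 = 4
 x^1: a_1 - 1 a_0 = 2  =>  a_1 = 1*4 + 2 = 6
 x^k (k >= 2): a_k = 1 a_{k-1} - 1 a_{k-2}.
Iterating: a_2 = 2, a_3 = -4, a_4 = -6, a_5 = -2, a_6 = 4, a_7 = 6, a_8 = 2, a_9 = -4.
So the coefficient of x^9 is -4.

-4


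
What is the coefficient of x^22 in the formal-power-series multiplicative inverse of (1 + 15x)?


The inverse is 1/(1 + 15x). Apply the geometric identity 1/(1 - y) = sum_{k>=0} y^k with y = -15x:
1/(1 + 15x) = sum_{k>=0} (-15)^k x^k.
So the coefficient of x^22 is (-15)^22 = 74818276426792144775390625.

74818276426792144775390625


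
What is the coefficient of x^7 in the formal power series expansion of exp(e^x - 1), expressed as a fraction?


exp(e^x - 1) is the exponential generating function for the Bell numbers Bell_k: exp(e^x - 1) = sum_{k>=0} Bell_k x^k / k!.
So the coefficient of x^7 in exp(e^x - 1) is Bell_7 / 7!.
Computing: Bell_7 = 877 and 7! = 5040, giving
877/5040 = 877/5040.

877/5040


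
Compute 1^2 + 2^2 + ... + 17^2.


This power sum has a closed form given by Faulhaber's formula
sum_{k=1}^{m} k^p = (1 / (p + 1)) * sum_{j=0}^{p} C(p + 1, j) B_j m^(p + 1 - j),
but for small m direct computation is fastest:
1 + 4 + 9 + 16 + 25 + 36 + 49 + 64 + 81 + 100 + 121 + 144 + 169 + 196 + 225 + 256 + 289 = 1785.

1785


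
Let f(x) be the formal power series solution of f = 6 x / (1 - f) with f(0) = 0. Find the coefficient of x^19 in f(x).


Apply Lagrange inversion: f = 6 x * phi(f) with phi(t) = 1/(1 - t), so
[x^n] f = 6^n * (1/n) [t^(n-1)] phi(t)^n = 6^n * (1/n) [t^(n-1)] (1 - t)^(-n) = 6^n * (1/n) C(2n - 2, n - 1) = 6^n * C_{n-1}.
For n = 19: C_18 = C(36, 18) / 19 = 9075135300/19 = 477638700.
With the 6^19 = 609359740010496 factor, the coefficient is 609359740010496 * 477638700 = 291053794050951295795200.

291053794050951295795200
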